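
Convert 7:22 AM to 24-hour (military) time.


07:22

Input: 7:22 AM
AM hour stays: 7


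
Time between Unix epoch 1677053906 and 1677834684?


780778 seconds (216.9 hours / 9.04 days)

Difference = 1677834684 - 1677053906 = 780778 seconds
In hours: 780778 / 3600 ≈ 216.9
In days: 780778 / 86400 ≈ 9.04


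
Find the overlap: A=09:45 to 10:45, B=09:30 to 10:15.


Meeting A: 585-645 (in minutes from midnight)
Meeting B: 570-615
Overlap start = max(585, 570) = 585
Overlap end = min(645, 615) = 615
Overlap = max(0, 615 - 585) = 30 min

30 minutes


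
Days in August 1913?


31 days

Month: August (month 8)
August has 31 days


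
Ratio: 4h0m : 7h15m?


16:29 (0.55)

Duration 1: 240 minutes
Duration 2: 435 minutes
Ratio = 240:435
GCD = 15
Simplified = 16:29
As a decimal: 16/29 ≈ 0.55


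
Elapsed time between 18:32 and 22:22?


3h 50m

End time in minutes: 22×60 + 22 = 1342
Start time in minutes: 18×60 + 32 = 1112
Difference = 1342 - 1112 = 230 minutes
= 3 hours 50 minutes


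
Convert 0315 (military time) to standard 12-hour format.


3:15 AM

Hour: 3
3 < 12 → AM


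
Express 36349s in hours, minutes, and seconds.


10h 5m 49s

Hours: 36349 ÷ 3600 = 10 remainder 349
Minutes: 349 ÷ 60 = 5 remainder 49
Seconds: 49


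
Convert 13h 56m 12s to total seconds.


50172 seconds

Hours: 13 × 3600 = 46800
Minutes: 56 × 60 = 3360
Seconds: 12
Total = 46800 + 3360 + 12 = 50172


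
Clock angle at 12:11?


60.5°

Hour hand (12 ≡ 0 on the dial): 0×30 + 11×0.5 = 5.5°
Minute hand = 11×6 = 66°
Difference = |5.5 - 66| = 60.5°


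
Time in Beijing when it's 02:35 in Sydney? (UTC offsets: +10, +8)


Time difference = UTC+8 - UTC+10 = -2 hours
New hour = (2 -2) mod 24
= 0 mod 24 = 0
Minutes unchanged → 00:35

00:35


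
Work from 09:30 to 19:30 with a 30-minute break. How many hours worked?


9h 30m (570 minutes)

Total time = (19×60+30) - (9×60+30)
= 1170 - 570 = 600 min
Minus break: 600 - 30 = 570 min
= 9h 30m


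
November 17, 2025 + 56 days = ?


January 12, 2026

Start: November 17, 2025
Add 56 days
November 17 → December 1: 30 - 17 + 1 = 14 days (56 - 14 = 42 left)
December 1 → January 1: 31 - 1 + 1 = 31 days (42 - 31 = 11 left)
January 1 + 11 = January 12, 2026


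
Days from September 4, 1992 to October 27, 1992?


From September 4, 1992 to October 27, 1992
Rest of September 1992: 30 - 4 = 26
Days into October 1992: 27
Total = 26 + 27 = 53 days

53 days


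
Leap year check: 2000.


Rules: divisible by 4 AND (not by 100 OR by 400)
2000 ÷ 4 = 500 exactly → divisible by 4
2000 ÷ 100 = 20 exactly → divisible by 100
2000 ÷ 400 = 5 exactly → divisible by 400
Divisible by 400 → leap year

Yes


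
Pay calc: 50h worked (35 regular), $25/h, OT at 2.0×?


$1625.00

Regular: 35h × $25 = $875.00
Overtime: 50 - 35 = 15h
OT pay: 15h × $25 × 2.0 = $750.00
Total = $875.00 + $750.00 = $1625.00


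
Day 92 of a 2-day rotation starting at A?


Shifts: A, B
Start: A (index 0)
Day 92: (0 + 92 - 1) mod 2
= 91 mod 2
= 1
Index 1 → shift B

Shift B


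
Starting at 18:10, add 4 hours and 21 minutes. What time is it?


Start: 1090 minutes from midnight
Add: 261 minutes
Total: 1351 minutes
Hours: 1351 ÷ 60 = 22 remainder 31

22:31


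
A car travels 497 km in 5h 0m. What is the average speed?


Distance: 497 km
Time: 5 hours
Speed = 497 / 5 = 99.4 km/h

99.4 km/h


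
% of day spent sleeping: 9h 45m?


40.6%

Time: 585 minutes
Day: 1440 minutes
Percentage = (585/1440) × 100 ≈ 40.6%


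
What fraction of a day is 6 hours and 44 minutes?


0.2806 (28.06%)

Total minutes: 6×60 + 44 = 404
Day = 24×60 = 1440 minutes
Fraction = 404/1440 ≈ 0.2806
As a percentage: 404/1440 × 100 ≈ 28.06%


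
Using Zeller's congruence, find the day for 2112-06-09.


Zeller's congruence:
q=9, m=6, k=12, j=21
h = (9 + ⌊13×7/5⌋ + 12 + ⌊12/4⌋ + ⌊21/4⌋ - 2×21) mod 7
= (9 + 18 + 12 + 3 + 5 - 42) mod 7
= 5 mod 7 = 5
h=5 → Thursday

Thursday


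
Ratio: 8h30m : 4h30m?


17:9 (1.89)

Duration 1: 510 minutes
Duration 2: 270 minutes
Ratio = 510:270
GCD = 30
Simplified = 17:9
As a decimal: 17/9 ≈ 1.89


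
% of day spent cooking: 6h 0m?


25.0%

Time: 360 minutes
Day: 1440 minutes
Percentage = (360/1440) × 100 = 25.0%


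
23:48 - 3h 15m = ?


20:33

Start: 1428 minutes from midnight
Subtract: 195 minutes
Remaining: 1428 - 195 = 1233
Hours: 20, Minutes: 33


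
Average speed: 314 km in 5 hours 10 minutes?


Distance: 314 km
Time: 5h 10m = 310 min = 310/60 = 31/6 hours
Speed = 314 ÷ (31/6) = 314 × 6 / 31 = 1884/31 ≈ 60.8 km/h

60.8 km/h


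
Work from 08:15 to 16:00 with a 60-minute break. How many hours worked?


Total time = (16×60+0) - (8×60+15)
= 960 - 495 = 465 min
Minus break: 465 - 60 = 405 min
= 6h 45m

6h 45m (405 minutes)


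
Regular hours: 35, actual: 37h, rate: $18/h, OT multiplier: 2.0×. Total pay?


$702.00

Regular: 35h × $18 = $630.00
Overtime: 37 - 35 = 2h
OT pay: 2h × $18 × 2.0 = $72.00
Total = $630.00 + $72.00 = $702.00


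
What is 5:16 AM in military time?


05:16

Input: 5:16 AM
AM hour stays: 5


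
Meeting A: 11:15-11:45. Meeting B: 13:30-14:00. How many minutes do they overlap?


Meeting A: 675-705 (in minutes from midnight)
Meeting B: 810-840
Overlap start = max(675, 810) = 810
Overlap end = min(705, 840) = 705
Overlap = max(0, 705 - 810) = 0 min

0 minutes


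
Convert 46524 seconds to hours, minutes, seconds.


12h 55m 24s

Hours: 46524 ÷ 3600 = 12 remainder 3324
Minutes: 3324 ÷ 60 = 55 remainder 24
Seconds: 24


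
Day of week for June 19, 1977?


Sunday

Zeller's congruence:
q=19, m=6, k=77, j=19
h = (19 + ⌊13×7/5⌋ + 77 + ⌊77/4⌋ + ⌊19/4⌋ - 2×19) mod 7
= (19 + 18 + 77 + 19 + 4 - 38) mod 7
= 99 mod 7 = 1
h=1 → Sunday


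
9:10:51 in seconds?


33051 seconds

Hours: 9 × 3600 = 32400
Minutes: 10 × 60 = 600
Seconds: 51
Total = 32400 + 600 + 51 = 33051


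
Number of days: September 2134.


Month: September (month 9)
September has 30 days

30 days


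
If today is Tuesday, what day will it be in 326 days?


Start: Tuesday (index 1)
(1 + 326) mod 7
= 327 mod 7
= 5
Index 5 → Saturday

Saturday


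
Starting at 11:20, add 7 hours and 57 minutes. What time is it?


19:17

Start: 680 minutes from midnight
Add: 477 minutes
Total: 1157 minutes
Hours: 1157 ÷ 60 = 19 remainder 17


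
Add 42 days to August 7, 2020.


September 18, 2020

Start: August 7, 2020
Add 42 days
August 7 → September 1: 31 - 7 + 1 = 25 days (42 - 25 = 17 left)
September 1 + 17 = September 18, 2020


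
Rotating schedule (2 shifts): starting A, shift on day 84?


Shifts: A, B
Start: A (index 0)
Day 84: (0 + 84 - 1) mod 2
= 83 mod 2
= 1
Index 1 → shift B

Shift B


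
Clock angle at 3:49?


179.5°

Hour hand = 3×30 + 49×0.5 = 114.5°
Minute hand = 49×6 = 294°
Difference = |114.5 - 294| = 179.5°


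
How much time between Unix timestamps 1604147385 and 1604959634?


812249 seconds (225.6 hours / 9.40 days)

Difference = 1604959634 - 1604147385 = 812249 seconds
In hours: 812249 / 3600 ≈ 225.6
In days: 812249 / 86400 ≈ 9.40


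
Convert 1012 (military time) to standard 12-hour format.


Hour: 10
10 < 12 → AM

10:12 AM


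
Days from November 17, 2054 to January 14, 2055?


58 days

From November 17, 2054 to January 14, 2055
Rest of November 2054: 30 - 17 = 13
Full months: December 31
Days into January 2055: 14
Total = 13 + 31 + 14 = 58 days


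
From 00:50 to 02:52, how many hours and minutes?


2h 2m

End time in minutes: 2×60 + 52 = 172
Start time in minutes: 0×60 + 50 = 50
Difference = 172 - 50 = 122 minutes
= 2 hours 2 minutes


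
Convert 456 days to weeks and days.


Weeks: 456 ÷ 7 = 65 remainder 1

65 weeks 1 days


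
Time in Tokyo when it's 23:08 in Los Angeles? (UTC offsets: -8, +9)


16:08 (next day)

Time difference = UTC+9 - UTC-8 = +17 hours
New hour = (23 + 17) mod 24
= 40 mod 24 = 16
Minutes unchanged → 16:08; 40 ≥ 24 → next day


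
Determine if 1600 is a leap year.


Rules: divisible by 4 AND (not by 100 OR by 400)
1600 ÷ 4 = 400 exactly → divisible by 4
1600 ÷ 100 = 16 exactly → divisible by 100
1600 ÷ 400 = 4 exactly → divisible by 400
Divisible by 400 → leap year

Yes


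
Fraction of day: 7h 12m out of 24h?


Total minutes: 7×60 + 12 = 432
Day = 24×60 = 1440 minutes
Fraction = 432/1440 = 0.3000
As a percentage: 432/1440 × 100 = 30.00%

0.3000 (30.00%)


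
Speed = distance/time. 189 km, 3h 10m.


Distance: 189 km
Time: 3h 10m = 190 min = 190/60 = 19/6 hours
Speed = 189 ÷ (19/6) = 189 × 6 / 19 = 1134/19 ≈ 59.7 km/h

59.7 km/h


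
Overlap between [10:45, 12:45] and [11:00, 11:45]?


Meeting A: 645-765 (in minutes from midnight)
Meeting B: 660-705
Overlap start = max(645, 660) = 660
Overlap end = min(765, 705) = 705
Overlap = max(0, 705 - 660) = 45 min

45 minutes


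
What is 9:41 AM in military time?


09:41

Input: 9:41 AM
AM hour stays: 9


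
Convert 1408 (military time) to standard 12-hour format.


2:08 PM

Hour: 14
14 - 12 = 2 → PM


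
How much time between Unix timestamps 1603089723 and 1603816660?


726937 seconds (201.9 hours / 8.41 days)

Difference = 1603816660 - 1603089723 = 726937 seconds
In hours: 726937 / 3600 ≈ 201.9
In days: 726937 / 86400 ≈ 8.41


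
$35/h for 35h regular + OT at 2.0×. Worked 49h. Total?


$2205.00

Regular: 35h × $35 = $1225.00
Overtime: 49 - 35 = 14h
OT pay: 14h × $35 × 2.0 = $980.00
Total = $1225.00 + $980.00 = $2205.00


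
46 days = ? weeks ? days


6 weeks 4 days

Weeks: 46 ÷ 7 = 6 remainder 4


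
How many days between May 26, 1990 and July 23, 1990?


From May 26, 1990 to July 23, 1990
Rest of May 1990: 31 - 26 = 5
Full months: June 30
Days into July 1990: 23
Total = 5 + 30 + 23 = 58 days

58 days


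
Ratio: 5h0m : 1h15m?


4:1 (4.00)

Duration 1: 300 minutes
Duration 2: 75 minutes
Ratio = 300:75
GCD = 75
Simplified = 4:1
As a decimal: 4/1 = 4.00


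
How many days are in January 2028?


31 days

Month: January (month 1)
January has 31 days


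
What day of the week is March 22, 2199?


Friday

Zeller's congruence:
q=22, m=3, k=99, j=21
h = (22 + ⌊13×4/5⌋ + 99 + ⌊99/4⌋ + ⌊21/4⌋ - 2×21) mod 7
= (22 + 10 + 99 + 24 + 5 - 42) mod 7
= 118 mod 7 = 6
h=6 → Friday


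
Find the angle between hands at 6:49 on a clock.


Hour hand = 6×30 + 49×0.5 = 204.5°
Minute hand = 49×6 = 294°
Difference = |204.5 - 294| = 89.5°

89.5°


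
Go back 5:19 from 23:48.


18:29

Start: 1428 minutes from midnight
Subtract: 319 minutes
Remaining: 1428 - 319 = 1109
Hours: 18, Minutes: 29


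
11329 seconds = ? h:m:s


Hours: 11329 ÷ 3600 = 3 remainder 529
Minutes: 529 ÷ 60 = 8 remainder 49
Seconds: 49

3h 8m 49s


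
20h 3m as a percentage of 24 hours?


0.8354 (83.54%)

Total minutes: 20×60 + 3 = 1203
Day = 24×60 = 1440 minutes
Fraction = 1203/1440 ≈ 0.8354
As a percentage: 1203/1440 × 100 ≈ 83.54%


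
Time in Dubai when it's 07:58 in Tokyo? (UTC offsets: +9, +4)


Time difference = UTC+4 - UTC+9 = -5 hours
New hour = (7 -5) mod 24
= 2 mod 24 = 2
Minutes unchanged → 02:58

02:58


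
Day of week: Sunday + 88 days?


Start: Sunday (index 6)
(6 + 88) mod 7
= 94 mod 7
= 3
Index 3 → Thursday

Thursday


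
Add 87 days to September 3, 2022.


Start: September 3, 2022
Add 87 days
September 3 → October 1: 30 - 3 + 1 = 28 days (87 - 28 = 59 left)
October 1 → November 1: 31 - 1 + 1 = 31 days (59 - 31 = 28 left)
November 1 + 28 = November 29, 2022

November 29, 2022


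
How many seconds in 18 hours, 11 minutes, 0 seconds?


Hours: 18 × 3600 = 64800
Minutes: 11 × 60 = 660
Seconds: 0
Total = 64800 + 660 + 0 = 65460

65460 seconds


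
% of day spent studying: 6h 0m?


Time: 360 minutes
Day: 1440 minutes
Percentage = (360/1440) × 100 = 25.0%

25.0%


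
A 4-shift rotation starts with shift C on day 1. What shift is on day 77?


Shift C

Shifts: A, B, C, D
Start: C (index 2)
Day 77: (2 + 77 - 1) mod 4
= 78 mod 4
= 2
Index 2 → shift C


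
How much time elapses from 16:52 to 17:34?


End time in minutes: 17×60 + 34 = 1054
Start time in minutes: 16×60 + 52 = 1012
Difference = 1054 - 1012 = 42 minutes
= 0 hours 42 minutes

0h 42m


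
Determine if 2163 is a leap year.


Rules: divisible by 4 AND (not by 100 OR by 400)
2163 ÷ 4 = 540 remainder 3 → not divisible by 4
Not divisible by 4 → not a leap year

No


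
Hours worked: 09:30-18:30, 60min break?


8h 0m (480 minutes)

Total time = (18×60+30) - (9×60+30)
= 1110 - 570 = 540 min
Minus break: 540 - 60 = 480 min
= 8h 0m


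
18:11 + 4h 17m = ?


22:28

Start: 1091 minutes from midnight
Add: 257 minutes
Total: 1348 minutes
Hours: 1348 ÷ 60 = 22 remainder 28


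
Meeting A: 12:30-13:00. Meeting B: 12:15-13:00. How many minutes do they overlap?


Meeting A: 750-780 (in minutes from midnight)
Meeting B: 735-780
Overlap start = max(750, 735) = 750
Overlap end = min(780, 780) = 780
Overlap = max(0, 780 - 750) = 30 min

30 minutes


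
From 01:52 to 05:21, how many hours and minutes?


End time in minutes: 5×60 + 21 = 321
Start time in minutes: 1×60 + 52 = 112
Difference = 321 - 112 = 209 minutes
= 3 hours 29 minutes

3h 29m


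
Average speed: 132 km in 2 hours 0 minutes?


Distance: 132 km
Time: 2 hours
Speed = 132 / 2 = 66.0 km/h

66.0 km/h


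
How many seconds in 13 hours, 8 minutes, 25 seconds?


Hours: 13 × 3600 = 46800
Minutes: 8 × 60 = 480
Seconds: 25
Total = 46800 + 480 + 25 = 47305

47305 seconds


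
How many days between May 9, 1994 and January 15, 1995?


251 days

From May 9, 1994 to January 15, 1995
Rest of May 1994: 31 - 9 = 22
Full months: June 30, July 31, August 31, September 30, October 31, November 30, December 31
Days into January 1995: 15
Total = 22 + 30 + 31 + 31 + 30 + 31 + 30 + 31 + 15 = 251 days


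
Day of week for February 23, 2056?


Wednesday

Zeller's congruence:
q=23, m=14, k=55, j=20
h = (23 + ⌊13×15/5⌋ + 55 + ⌊55/4⌋ + ⌊20/4⌋ - 2×20) mod 7
= (23 + 39 + 55 + 13 + 5 - 40) mod 7
= 95 mod 7 = 4
h=4 → Wednesday


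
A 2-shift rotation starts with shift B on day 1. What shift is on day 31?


Shift B

Shifts: A, B
Start: B (index 1)
Day 31: (1 + 31 - 1) mod 2
= 31 mod 2
= 1
Index 1 → shift B


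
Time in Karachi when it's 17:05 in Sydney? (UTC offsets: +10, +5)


Time difference = UTC+5 - UTC+10 = -5 hours
New hour = (17 -5) mod 24
= 12 mod 24 = 12
Minutes unchanged → 12:05

12:05


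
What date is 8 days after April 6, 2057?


April 14, 2057

Start: April 6, 2057
Add 8 days
April 6 + 8 = April 14, 2057


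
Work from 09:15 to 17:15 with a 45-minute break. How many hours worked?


Total time = (17×60+15) - (9×60+15)
= 1035 - 555 = 480 min
Minus break: 480 - 45 = 435 min
= 7h 15m

7h 15m (435 minutes)


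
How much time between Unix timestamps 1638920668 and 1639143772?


223104 seconds (62.0 hours / 2.58 days)

Difference = 1639143772 - 1638920668 = 223104 seconds
In hours: 223104 / 3600 ≈ 62.0
In days: 223104 / 86400 ≈ 2.58


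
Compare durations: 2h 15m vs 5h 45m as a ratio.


9:23 (0.39)

Duration 1: 135 minutes
Duration 2: 345 minutes
Ratio = 135:345
GCD = 15
Simplified = 9:23
As a decimal: 9/23 ≈ 0.39


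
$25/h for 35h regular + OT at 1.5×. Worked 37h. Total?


$950.00

Regular: 35h × $25 = $875.00
Overtime: 37 - 35 = 2h
OT pay: 2h × $25 × 1.5 = $75.00
Total = $875.00 + $75.00 = $950.00


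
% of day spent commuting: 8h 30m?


35.4%

Time: 510 minutes
Day: 1440 minutes
Percentage = (510/1440) × 100 ≈ 35.4%


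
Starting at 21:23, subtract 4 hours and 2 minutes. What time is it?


17:21

Start: 1283 minutes from midnight
Subtract: 242 minutes
Remaining: 1283 - 242 = 1041
Hours: 17, Minutes: 21


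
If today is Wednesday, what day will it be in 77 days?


Start: Wednesday (index 2)
(2 + 77) mod 7
= 79 mod 7
= 2
Index 2 → Wednesday

Wednesday


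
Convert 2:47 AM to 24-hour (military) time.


Input: 2:47 AM
AM hour stays: 2

02:47


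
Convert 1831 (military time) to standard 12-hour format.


6:31 PM

Hour: 18
18 - 12 = 6 → PM


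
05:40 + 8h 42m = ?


14:22

Start: 340 minutes from midnight
Add: 522 minutes
Total: 862 minutes
Hours: 862 ÷ 60 = 14 remainder 22


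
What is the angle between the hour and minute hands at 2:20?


50.0°

Hour hand = 2×30 + 20×0.5 = 70.0°
Minute hand = 20×6 = 120°
Difference = |70.0 - 120| = 50.0°


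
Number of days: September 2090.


30 days

Month: September (month 9)
September has 30 days


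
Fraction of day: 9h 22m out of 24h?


0.3903 (39.03%)

Total minutes: 9×60 + 22 = 562
Day = 24×60 = 1440 minutes
Fraction = 562/1440 ≈ 0.3903
As a percentage: 562/1440 × 100 ≈ 39.03%


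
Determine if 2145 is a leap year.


No

Rules: divisible by 4 AND (not by 100 OR by 400)
2145 ÷ 4 = 536 remainder 1 → not divisible by 4
Not divisible by 4 → not a leap year


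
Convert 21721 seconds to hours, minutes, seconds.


Hours: 21721 ÷ 3600 = 6 remainder 121
Minutes: 121 ÷ 60 = 2 remainder 1
Seconds: 1

6h 2m 1s


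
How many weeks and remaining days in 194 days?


Weeks: 194 ÷ 7 = 27 remainder 5

27 weeks 5 days


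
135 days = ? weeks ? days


19 weeks 2 days

Weeks: 135 ÷ 7 = 19 remainder 2


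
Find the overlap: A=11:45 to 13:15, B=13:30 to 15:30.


Meeting A: 705-795 (in minutes from midnight)
Meeting B: 810-930
Overlap start = max(705, 810) = 810
Overlap end = min(795, 930) = 795
Overlap = max(0, 795 - 810) = 0 min

0 minutes


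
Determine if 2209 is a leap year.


Rules: divisible by 4 AND (not by 100 OR by 400)
2209 ÷ 4 = 552 remainder 1 → not divisible by 4
Not divisible by 4 → not a leap year

No


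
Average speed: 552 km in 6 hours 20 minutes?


Distance: 552 km
Time: 6h 20m = 380 min = 380/60 = 19/3 hours
Speed = 552 ÷ (19/3) = 552 × 3 / 19 = 1656/19 ≈ 87.2 km/h

87.2 km/h


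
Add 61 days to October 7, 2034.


December 7, 2034

Start: October 7, 2034
Add 61 days
October 7 → November 1: 31 - 7 + 1 = 25 days (61 - 25 = 36 left)
November 1 → December 1: 30 - 1 + 1 = 30 days (36 - 30 = 6 left)
December 1 + 6 = December 7, 2034


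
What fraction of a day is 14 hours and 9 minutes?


Total minutes: 14×60 + 9 = 849
Day = 24×60 = 1440 minutes
Fraction = 849/1440 ≈ 0.5896
As a percentage: 849/1440 × 100 ≈ 58.96%

0.5896 (58.96%)


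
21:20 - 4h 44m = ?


16:36

Start: 1280 minutes from midnight
Subtract: 284 minutes
Remaining: 1280 - 284 = 996
Hours: 16, Minutes: 36


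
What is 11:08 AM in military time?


11:08

Input: 11:08 AM
AM hour stays: 11


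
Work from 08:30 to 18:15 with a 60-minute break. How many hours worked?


Total time = (18×60+15) - (8×60+30)
= 1095 - 510 = 585 min
Minus break: 585 - 60 = 525 min
= 8h 45m

8h 45m (525 minutes)


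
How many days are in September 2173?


Month: September (month 9)
September has 30 days

30 days


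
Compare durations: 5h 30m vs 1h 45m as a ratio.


22:7 (3.14)

Duration 1: 330 minutes
Duration 2: 105 minutes
Ratio = 330:105
GCD = 15
Simplified = 22:7
As a decimal: 22/7 ≈ 3.14


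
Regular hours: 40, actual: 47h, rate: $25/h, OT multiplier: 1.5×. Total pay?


$1262.50

Regular: 40h × $25 = $1000.00
Overtime: 47 - 40 = 7h
OT pay: 7h × $25 × 1.5 = $262.50
Total = $1000.00 + $262.50 = $1262.50


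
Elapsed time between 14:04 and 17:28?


End time in minutes: 17×60 + 28 = 1048
Start time in minutes: 14×60 + 4 = 844
Difference = 1048 - 844 = 204 minutes
= 3 hours 24 minutes

3h 24m


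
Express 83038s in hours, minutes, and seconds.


23h 3m 58s

Hours: 83038 ÷ 3600 = 23 remainder 238
Minutes: 238 ÷ 60 = 3 remainder 58
Seconds: 58


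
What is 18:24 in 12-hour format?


6:24 PM

Hour: 18
18 - 12 = 6 → PM


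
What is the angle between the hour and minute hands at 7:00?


150.0°

Hour hand = 7×30 + 0×0.5 = 210.0°
Minute hand = 0×6 = 0°
Difference = |210.0 - 0| = 210.0°
Since > 180°: 360 - 210.0 = 150.0°


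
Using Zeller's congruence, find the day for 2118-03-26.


Saturday

Zeller's congruence:
q=26, m=3, k=18, j=21
h = (26 + ⌊13×4/5⌋ + 18 + ⌊18/4⌋ + ⌊21/4⌋ - 2×21) mod 7
= (26 + 10 + 18 + 4 + 5 - 42) mod 7
= 21 mod 7 = 0
h=0 → Saturday


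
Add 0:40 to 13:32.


14:12

Start: 812 minutes from midnight
Add: 40 minutes
Total: 852 minutes
Hours: 852 ÷ 60 = 14 remainder 12


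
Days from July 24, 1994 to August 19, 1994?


From July 24, 1994 to August 19, 1994
Rest of July 1994: 31 - 24 = 7
Days into August 1994: 19
Total = 7 + 19 = 26 days

26 days


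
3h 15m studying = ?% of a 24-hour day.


13.5%

Time: 195 minutes
Day: 1440 minutes
Percentage = (195/1440) × 100 ≈ 13.5%


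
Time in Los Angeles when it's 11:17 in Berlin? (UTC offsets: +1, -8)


Time difference = UTC-8 - UTC+1 = -9 hours
New hour = (11 -9) mod 24
= 2 mod 24 = 2
Minutes unchanged → 02:17

02:17


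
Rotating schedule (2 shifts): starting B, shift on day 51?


Shifts: A, B
Start: B (index 1)
Day 51: (1 + 51 - 1) mod 2
= 51 mod 2
= 1
Index 1 → shift B

Shift B


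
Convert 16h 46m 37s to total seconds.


60397 seconds

Hours: 16 × 3600 = 57600
Minutes: 46 × 60 = 2760
Seconds: 37
Total = 57600 + 2760 + 37 = 60397


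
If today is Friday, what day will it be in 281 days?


Start: Friday (index 4)
(4 + 281) mod 7
= 285 mod 7
= 5
Index 5 → Saturday

Saturday


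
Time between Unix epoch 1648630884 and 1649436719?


805835 seconds (223.8 hours / 9.33 days)

Difference = 1649436719 - 1648630884 = 805835 seconds
In hours: 805835 / 3600 ≈ 223.8
In days: 805835 / 86400 ≈ 9.33


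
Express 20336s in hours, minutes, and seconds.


5h 38m 56s

Hours: 20336 ÷ 3600 = 5 remainder 2336
Minutes: 2336 ÷ 60 = 38 remainder 56
Seconds: 56


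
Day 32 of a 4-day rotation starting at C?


Shift B

Shifts: A, B, C, D
Start: C (index 2)
Day 32: (2 + 32 - 1) mod 4
= 33 mod 4
= 1
Index 1 → shift B


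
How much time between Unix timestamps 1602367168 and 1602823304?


Difference = 1602823304 - 1602367168 = 456136 seconds
In hours: 456136 / 3600 ≈ 126.7
In days: 456136 / 86400 ≈ 5.28

456136 seconds (126.7 hours / 5.28 days)


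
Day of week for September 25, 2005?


Sunday

Zeller's congruence:
q=25, m=9, k=5, j=20
h = (25 + ⌊13×10/5⌋ + 5 + ⌊5/4⌋ + ⌊20/4⌋ - 2×20) mod 7
= (25 + 26 + 5 + 1 + 5 - 40) mod 7
= 22 mod 7 = 1
h=1 → Sunday


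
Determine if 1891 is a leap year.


Rules: divisible by 4 AND (not by 100 OR by 400)
1891 ÷ 4 = 472 remainder 3 → not divisible by 4
Not divisible by 4 → not a leap year

No


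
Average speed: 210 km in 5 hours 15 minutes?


40.0 km/h

Distance: 210 km
Time: 5h 15m = 315 min = 315/60 = 21/4 hours
Speed = 210 ÷ (21/4) = 210 × 4 / 21 = 840/21 = 40.0 km/h


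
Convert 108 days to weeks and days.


15 weeks 3 days

Weeks: 108 ÷ 7 = 15 remainder 3


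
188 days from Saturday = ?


Friday

Start: Saturday (index 5)
(5 + 188) mod 7
= 193 mod 7
= 4
Index 4 → Friday


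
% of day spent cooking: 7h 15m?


Time: 435 minutes
Day: 1440 minutes
Percentage = (435/1440) × 100 ≈ 30.2%

30.2%


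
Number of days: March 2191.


31 days

Month: March (month 3)
March has 31 days


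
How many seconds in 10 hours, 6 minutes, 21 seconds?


36381 seconds

Hours: 10 × 3600 = 36000
Minutes: 6 × 60 = 360
Seconds: 21
Total = 36000 + 360 + 21 = 36381


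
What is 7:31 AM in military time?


Input: 7:31 AM
AM hour stays: 7

07:31


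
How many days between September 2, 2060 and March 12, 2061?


191 days

From September 2, 2060 to March 12, 2061
Rest of September 2060: 30 - 2 = 28
Full months: October 31, November 30, December 31, January 31, February 2061 28
Days into March 2061: 12
Total = 28 + 31 + 30 + 31 + 31 + 28 + 12 = 191 days


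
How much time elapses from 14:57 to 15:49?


0h 52m

End time in minutes: 15×60 + 49 = 949
Start time in minutes: 14×60 + 57 = 897
Difference = 949 - 897 = 52 minutes
= 0 hours 52 minutes


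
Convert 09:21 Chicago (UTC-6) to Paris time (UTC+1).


16:21

Time difference = UTC+1 - UTC-6 = +7 hours
New hour = (9 + 7) mod 24
= 16 mod 24 = 16
Minutes unchanged → 16:21


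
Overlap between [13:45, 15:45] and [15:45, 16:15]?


0 minutes

Meeting A: 825-945 (in minutes from midnight)
Meeting B: 945-975
Overlap start = max(825, 945) = 945
Overlap end = min(945, 975) = 945
Overlap = max(0, 945 - 945) = 0 min


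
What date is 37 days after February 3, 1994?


March 12, 1994

Start: February 3, 1994
Add 37 days
February 3 → March 1: 28 - 3 + 1 = 26 days (37 - 26 = 11 left)
March 1 + 11 = March 12, 1994


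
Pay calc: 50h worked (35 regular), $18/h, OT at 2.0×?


Regular: 35h × $18 = $630.00
Overtime: 50 - 35 = 15h
OT pay: 15h × $18 × 2.0 = $540.00
Total = $630.00 + $540.00 = $1170.00

$1170.00


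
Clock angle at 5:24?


18.0°

Hour hand = 5×30 + 24×0.5 = 162.0°
Minute hand = 24×6 = 144°
Difference = |162.0 - 144| = 18.0°


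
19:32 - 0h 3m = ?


19:29

Start: 1172 minutes from midnight
Subtract: 3 minutes
Remaining: 1172 - 3 = 1169
Hours: 19, Minutes: 29


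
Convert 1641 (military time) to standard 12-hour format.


4:41 PM

Hour: 16
16 - 12 = 4 → PM


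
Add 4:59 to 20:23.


Start: 1223 minutes from midnight
Add: 299 minutes
Total: 1522 minutes
Hours: 1522 ÷ 60 = 25 remainder 22
25 ≥ 24 → 25 - 24 = 1 (next day)

01:22 (next day)


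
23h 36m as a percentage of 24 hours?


0.9833 (98.33%)

Total minutes: 23×60 + 36 = 1416
Day = 24×60 = 1440 minutes
Fraction = 1416/1440 ≈ 0.9833
As a percentage: 1416/1440 × 100 ≈ 98.33%


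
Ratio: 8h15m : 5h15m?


Duration 1: 495 minutes
Duration 2: 315 minutes
Ratio = 495:315
GCD = 45
Simplified = 11:7
As a decimal: 11/7 ≈ 1.57

11:7 (1.57)


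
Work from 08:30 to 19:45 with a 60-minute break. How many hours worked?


10h 15m (615 minutes)

Total time = (19×60+45) - (8×60+30)
= 1185 - 510 = 675 min
Minus break: 675 - 60 = 615 min
= 10h 15m


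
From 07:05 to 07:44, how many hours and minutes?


0h 39m

End time in minutes: 7×60 + 44 = 464
Start time in minutes: 7×60 + 5 = 425
Difference = 464 - 425 = 39 minutes
= 0 hours 39 minutes


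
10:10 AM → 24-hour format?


10:10

Input: 10:10 AM
AM hour stays: 10


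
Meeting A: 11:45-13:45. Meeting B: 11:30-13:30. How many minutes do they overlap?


105 minutes

Meeting A: 705-825 (in minutes from midnight)
Meeting B: 690-810
Overlap start = max(705, 690) = 705
Overlap end = min(825, 810) = 810
Overlap = max(0, 810 - 705) = 105 min


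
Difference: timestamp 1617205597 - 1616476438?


729159 seconds (202.5 hours / 8.44 days)

Difference = 1617205597 - 1616476438 = 729159 seconds
In hours: 729159 / 3600 ≈ 202.5
In days: 729159 / 86400 ≈ 8.44


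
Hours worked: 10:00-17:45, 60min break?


6h 45m (405 minutes)

Total time = (17×60+45) - (10×60+0)
= 1065 - 600 = 465 min
Minus break: 465 - 60 = 405 min
= 6h 45m


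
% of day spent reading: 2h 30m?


10.4%

Time: 150 minutes
Day: 1440 minutes
Percentage = (150/1440) × 100 ≈ 10.4%


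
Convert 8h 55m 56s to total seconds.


32156 seconds

Hours: 8 × 3600 = 28800
Minutes: 55 × 60 = 3300
Seconds: 56
Total = 28800 + 3300 + 56 = 32156


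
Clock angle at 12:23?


126.5°

Hour hand (12 ≡ 0 on the dial): 0×30 + 23×0.5 = 11.5°
Minute hand = 23×6 = 138°
Difference = |11.5 - 138| = 126.5°


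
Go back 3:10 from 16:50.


Start: 1010 minutes from midnight
Subtract: 190 minutes
Remaining: 1010 - 190 = 820
Hours: 13, Minutes: 40

13:40


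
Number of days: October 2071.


Month: October (month 10)
October has 31 days

31 days


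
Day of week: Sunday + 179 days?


Start: Sunday (index 6)
(6 + 179) mod 7
= 185 mod 7
= 3
Index 3 → Thursday

Thursday


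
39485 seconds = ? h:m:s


Hours: 39485 ÷ 3600 = 10 remainder 3485
Minutes: 3485 ÷ 60 = 58 remainder 5
Seconds: 5

10h 58m 5s


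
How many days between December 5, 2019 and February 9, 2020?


From December 5, 2019 to February 9, 2020
Rest of December 2019: 31 - 5 = 26
Full months: January 31
Days into February 2020: 9
Total = 26 + 31 + 9 = 66 days

66 days


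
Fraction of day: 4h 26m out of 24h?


0.1847 (18.47%)

Total minutes: 4×60 + 26 = 266
Day = 24×60 = 1440 minutes
Fraction = 266/1440 ≈ 0.1847
As a percentage: 266/1440 × 100 ≈ 18.47%


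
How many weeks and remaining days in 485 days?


69 weeks 2 days

Weeks: 485 ÷ 7 = 69 remainder 2


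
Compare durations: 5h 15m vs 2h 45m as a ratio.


21:11 (1.91)

Duration 1: 315 minutes
Duration 2: 165 minutes
Ratio = 315:165
GCD = 15
Simplified = 21:11
As a decimal: 21/11 ≈ 1.91


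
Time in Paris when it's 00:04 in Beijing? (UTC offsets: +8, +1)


Time difference = UTC+1 - UTC+8 = -7 hours
New hour = (0 -7) mod 24
= -7 mod 24 = 17
Minutes unchanged → 17:04; -7 < 0 → previous day

17:04 (previous day)


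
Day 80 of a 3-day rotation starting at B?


Shift C

Shifts: A, B, C
Start: B (index 1)
Day 80: (1 + 80 - 1) mod 3
= 80 mod 3
= 2
Index 2 → shift C


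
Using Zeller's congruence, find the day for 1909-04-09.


Friday

Zeller's congruence:
q=9, m=4, k=9, j=19
h = (9 + ⌊13×5/5⌋ + 9 + ⌊9/4⌋ + ⌊19/4⌋ - 2×19) mod 7
= (9 + 13 + 9 + 2 + 4 - 38) mod 7
= -1 mod 7 = 6
h=6 → Friday


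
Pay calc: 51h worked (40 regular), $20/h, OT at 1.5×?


$1130.00

Regular: 40h × $20 = $800.00
Overtime: 51 - 40 = 11h
OT pay: 11h × $20 × 1.5 = $330.00
Total = $800.00 + $330.00 = $1130.00


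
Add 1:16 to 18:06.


Start: 1086 minutes from midnight
Add: 76 minutes
Total: 1162 minutes
Hours: 1162 ÷ 60 = 19 remainder 22

19:22


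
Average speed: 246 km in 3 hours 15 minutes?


75.7 km/h

Distance: 246 km
Time: 3h 15m = 195 min = 195/60 = 13/4 hours
Speed = 246 ÷ (13/4) = 246 × 4 / 13 = 984/13 ≈ 75.7 km/h


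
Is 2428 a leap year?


Yes

Rules: divisible by 4 AND (not by 100 OR by 400)
2428 ÷ 4 = 607 exactly → divisible by 4
2428 ÷ 100 = 24 remainder 28 → not divisible by 100
Divisible by 4 but not by 100 → leap year


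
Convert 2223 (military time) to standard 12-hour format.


Hour: 22
22 - 12 = 10 → PM

10:23 PM


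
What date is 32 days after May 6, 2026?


June 7, 2026

Start: May 6, 2026
Add 32 days
May 6 → June 1: 31 - 6 + 1 = 26 days (32 - 26 = 6 left)
June 1 + 6 = June 7, 2026


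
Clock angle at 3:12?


24.0°

Hour hand = 3×30 + 12×0.5 = 96.0°
Minute hand = 12×6 = 72°
Difference = |96.0 - 72| = 24.0°


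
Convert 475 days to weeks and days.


Weeks: 475 ÷ 7 = 67 remainder 6

67 weeks 6 days


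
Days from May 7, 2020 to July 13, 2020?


From May 7, 2020 to July 13, 2020
Rest of May 2020: 31 - 7 = 24
Full months: June 30
Days into July 2020: 13
Total = 24 + 30 + 13 = 67 days

67 days


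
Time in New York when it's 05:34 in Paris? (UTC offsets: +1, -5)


Time difference = UTC-5 - UTC+1 = -6 hours
New hour = (5 -6) mod 24
= -1 mod 24 = 23
Minutes unchanged → 23:34; -1 < 0 → previous day

23:34 (previous day)


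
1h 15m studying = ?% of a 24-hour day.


5.2%

Time: 75 minutes
Day: 1440 minutes
Percentage = (75/1440) × 100 ≈ 5.2%


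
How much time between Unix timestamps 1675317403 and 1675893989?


Difference = 1675893989 - 1675317403 = 576586 seconds
In hours: 576586 / 3600 ≈ 160.2
In days: 576586 / 86400 ≈ 6.67

576586 seconds (160.2 hours / 6.67 days)


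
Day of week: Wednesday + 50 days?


Start: Wednesday (index 2)
(2 + 50) mod 7
= 52 mod 7
= 3
Index 3 → Thursday

Thursday


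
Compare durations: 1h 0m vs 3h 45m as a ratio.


4:15 (0.27)

Duration 1: 60 minutes
Duration 2: 225 minutes
Ratio = 60:225
GCD = 15
Simplified = 4:15
As a decimal: 4/15 ≈ 0.27


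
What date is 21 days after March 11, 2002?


April 1, 2002

Start: March 11, 2002
Add 21 days
March 11 → April 1: 31 - 11 + 1 = 21 days (21 - 21 = 0 left)
Land exactly on April 1, 2002


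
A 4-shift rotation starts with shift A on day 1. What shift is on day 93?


Shifts: A, B, C, D
Start: A (index 0)
Day 93: (0 + 93 - 1) mod 4
= 92 mod 4
= 0
Index 0 → shift A

Shift A


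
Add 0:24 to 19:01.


19:25

Start: 1141 minutes from midnight
Add: 24 minutes
Total: 1165 minutes
Hours: 1165 ÷ 60 = 19 remainder 25


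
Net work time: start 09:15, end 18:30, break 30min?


Total time = (18×60+30) - (9×60+15)
= 1110 - 555 = 555 min
Minus break: 555 - 30 = 525 min
= 8h 45m

8h 45m (525 minutes)


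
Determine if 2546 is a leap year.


No

Rules: divisible by 4 AND (not by 100 OR by 400)
2546 ÷ 4 = 636 remainder 2 → not divisible by 4
Not divisible by 4 → not a leap year


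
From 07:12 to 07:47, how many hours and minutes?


End time in minutes: 7×60 + 47 = 467
Start time in minutes: 7×60 + 12 = 432
Difference = 467 - 432 = 35 minutes
= 0 hours 35 minutes

0h 35m


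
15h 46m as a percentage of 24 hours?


0.6569 (65.69%)

Total minutes: 15×60 + 46 = 946
Day = 24×60 = 1440 minutes
Fraction = 946/1440 ≈ 0.6569
As a percentage: 946/1440 × 100 ≈ 65.69%


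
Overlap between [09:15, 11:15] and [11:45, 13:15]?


0 minutes

Meeting A: 555-675 (in minutes from midnight)
Meeting B: 705-795
Overlap start = max(555, 705) = 705
Overlap end = min(675, 795) = 675
Overlap = max(0, 675 - 705) = 0 min


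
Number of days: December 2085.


Month: December (month 12)
December has 31 days

31 days


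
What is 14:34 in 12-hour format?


Hour: 14
14 - 12 = 2 → PM

2:34 PM


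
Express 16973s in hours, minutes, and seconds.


Hours: 16973 ÷ 3600 = 4 remainder 2573
Minutes: 2573 ÷ 60 = 42 remainder 53
Seconds: 53

4h 42m 53s


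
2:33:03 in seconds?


9183 seconds

Hours: 2 × 3600 = 7200
Minutes: 33 × 60 = 1980
Seconds: 3
Total = 7200 + 1980 + 3 = 9183


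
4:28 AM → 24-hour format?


04:28

Input: 4:28 AM
AM hour stays: 4


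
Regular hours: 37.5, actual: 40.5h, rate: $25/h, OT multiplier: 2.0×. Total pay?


$1087.50

Regular: 37.5h × $25 = $937.50
Overtime: 40.5 - 37.5 = 3.0h
OT pay: 3.0h × $25 × 2.0 = $150.00
Total = $937.50 + $150.00 = $1087.50


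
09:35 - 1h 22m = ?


08:13

Start: 575 minutes from midnight
Subtract: 82 minutes
Remaining: 575 - 82 = 493
Hours: 8, Minutes: 13


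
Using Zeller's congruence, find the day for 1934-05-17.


Thursday

Zeller's congruence:
q=17, m=5, k=34, j=19
h = (17 + ⌊13×6/5⌋ + 34 + ⌊34/4⌋ + ⌊19/4⌋ - 2×19) mod 7
= (17 + 15 + 34 + 8 + 4 - 38) mod 7
= 40 mod 7 = 5
h=5 → Thursday


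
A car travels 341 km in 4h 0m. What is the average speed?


85.3 km/h

Distance: 341 km
Time: 4 hours
Speed = 341 / 4 ≈ 85.3 km/h


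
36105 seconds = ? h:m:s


Hours: 36105 ÷ 3600 = 10 remainder 105
Minutes: 105 ÷ 60 = 1 remainder 45
Seconds: 45

10h 1m 45s


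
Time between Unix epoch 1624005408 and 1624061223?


55815 seconds (15.5 hours / 0.65 days)

Difference = 1624061223 - 1624005408 = 55815 seconds
In hours: 55815 / 3600 ≈ 15.5
In days: 55815 / 86400 ≈ 0.65


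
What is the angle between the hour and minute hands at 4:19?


15.5°

Hour hand = 4×30 + 19×0.5 = 129.5°
Minute hand = 19×6 = 114°
Difference = |129.5 - 114| = 15.5°


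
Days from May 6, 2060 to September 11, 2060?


From May 6, 2060 to September 11, 2060
Rest of May 2060: 31 - 6 = 25
Full months: June 30, July 31, August 31
Days into September 2060: 11
Total = 25 + 30 + 31 + 31 + 11 = 128 days

128 days


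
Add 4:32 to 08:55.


13:27

Start: 535 minutes from midnight
Add: 272 minutes
Total: 807 minutes
Hours: 807 ÷ 60 = 13 remainder 27


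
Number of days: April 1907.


Month: April (month 4)
April has 30 days

30 days


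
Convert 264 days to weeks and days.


37 weeks 5 days

Weeks: 264 ÷ 7 = 37 remainder 5


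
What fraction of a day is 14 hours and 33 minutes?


0.6063 (60.63%)

Total minutes: 14×60 + 33 = 873
Day = 24×60 = 1440 minutes
Fraction = 873/1440 ≈ 0.6063
As a percentage: 873/1440 × 100 ≈ 60.63%


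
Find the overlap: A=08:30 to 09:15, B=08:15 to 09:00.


30 minutes

Meeting A: 510-555 (in minutes from midnight)
Meeting B: 495-540
Overlap start = max(510, 495) = 510
Overlap end = min(555, 540) = 540
Overlap = max(0, 540 - 510) = 30 min


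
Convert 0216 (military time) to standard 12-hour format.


Hour: 2
2 < 12 → AM

2:16 AM


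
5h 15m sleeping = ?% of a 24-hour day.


Time: 315 minutes
Day: 1440 minutes
Percentage = (315/1440) × 100 ≈ 21.9%

21.9%


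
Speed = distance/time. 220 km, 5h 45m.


38.3 km/h

Distance: 220 km
Time: 5h 45m = 345 min = 345/60 = 23/4 hours
Speed = 220 ÷ (23/4) = 220 × 4 / 23 = 880/23 ≈ 38.3 km/h


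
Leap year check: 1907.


No

Rules: divisible by 4 AND (not by 100 OR by 400)
1907 ÷ 4 = 476 remainder 3 → not divisible by 4
Not divisible by 4 → not a leap year


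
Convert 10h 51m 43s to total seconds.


Hours: 10 × 3600 = 36000
Minutes: 51 × 60 = 3060
Seconds: 43
Total = 36000 + 3060 + 43 = 39103

39103 seconds


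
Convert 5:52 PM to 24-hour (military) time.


17:52

Input: 5:52 PM
PM: 5 + 12 = 17


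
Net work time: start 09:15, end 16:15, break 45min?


6h 15m (375 minutes)

Total time = (16×60+15) - (9×60+15)
= 975 - 555 = 420 min
Minus break: 420 - 45 = 375 min
= 6h 15m


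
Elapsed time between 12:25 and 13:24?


End time in minutes: 13×60 + 24 = 804
Start time in minutes: 12×60 + 25 = 745
Difference = 804 - 745 = 59 minutes
= 0 hours 59 minutes

0h 59m


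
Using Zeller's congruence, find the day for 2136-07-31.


Zeller's congruence:
q=31, m=7, k=36, j=21
h = (31 + ⌊13×8/5⌋ + 36 + ⌊36/4⌋ + ⌊21/4⌋ - 2×21) mod 7
= (31 + 20 + 36 + 9 + 5 - 42) mod 7
= 59 mod 7 = 3
h=3 → Tuesday

Tuesday


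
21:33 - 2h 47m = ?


18:46

Start: 1293 minutes from midnight
Subtract: 167 minutes
Remaining: 1293 - 167 = 1126
Hours: 18, Minutes: 46


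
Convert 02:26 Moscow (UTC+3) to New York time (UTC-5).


18:26 (previous day)

Time difference = UTC-5 - UTC+3 = -8 hours
New hour = (2 -8) mod 24
= -6 mod 24 = 18
Minutes unchanged → 18:26; -6 < 0 → previous day


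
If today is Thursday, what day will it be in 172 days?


Start: Thursday (index 3)
(3 + 172) mod 7
= 175 mod 7
= 0
Index 0 → Monday

Monday


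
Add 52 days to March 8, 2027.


Start: March 8, 2027
Add 52 days
March 8 → April 1: 31 - 8 + 1 = 24 days (52 - 24 = 28 left)
April 1 + 28 = April 29, 2027

April 29, 2027


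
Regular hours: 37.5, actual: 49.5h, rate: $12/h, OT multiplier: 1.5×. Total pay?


Regular: 37.5h × $12 = $450.00
Overtime: 49.5 - 37.5 = 12.0h
OT pay: 12.0h × $12 × 1.5 = $216.00
Total = $450.00 + $216.00 = $666.00

$666.00


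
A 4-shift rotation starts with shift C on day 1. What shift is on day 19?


Shift A

Shifts: A, B, C, D
Start: C (index 2)
Day 19: (2 + 19 - 1) mod 4
= 20 mod 4
= 0
Index 0 → shift A


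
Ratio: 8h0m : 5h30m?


Duration 1: 480 minutes
Duration 2: 330 minutes
Ratio = 480:330
GCD = 30
Simplified = 16:11
As a decimal: 16/11 ≈ 1.45

16:11 (1.45)
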